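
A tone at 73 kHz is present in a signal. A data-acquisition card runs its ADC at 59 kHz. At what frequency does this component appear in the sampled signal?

14 kHz

73 kHz mod fs = 14 kHz.
14 kHz ≤ fs/2 = 29.5 kHz, appears at 14 kHz.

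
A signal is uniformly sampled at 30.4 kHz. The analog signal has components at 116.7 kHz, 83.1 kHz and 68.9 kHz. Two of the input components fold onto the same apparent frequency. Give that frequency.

fs/2 = 15.2 kHz.
116.7 kHz mod fs = 25.5 kHz.
25.5 kHz > fs/2 = 15.2 kHz, folds to fs − 25.5 kHz = 4.9 kHz.
83.1 kHz mod fs = 22.3 kHz.
22.3 kHz > fs/2 = 15.2 kHz, folds to fs − 22.3 kHz = 8.1 kHz.
68.9 kHz mod fs = 8.1 kHz.
8.1 kHz ≤ fs/2 = 15.2 kHz, appears at 8.1 kHz.
68.9 kHz and 83.1 kHz both map to 8.1 kHz.

8.1 kHz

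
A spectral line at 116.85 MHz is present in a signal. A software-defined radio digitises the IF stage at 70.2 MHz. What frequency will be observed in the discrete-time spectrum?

23.55 MHz

116.85 MHz mod fs = 46.65 MHz.
46.65 MHz > fs/2 = 35.1 MHz, folds to fs − 46.65 MHz = 23.55 MHz.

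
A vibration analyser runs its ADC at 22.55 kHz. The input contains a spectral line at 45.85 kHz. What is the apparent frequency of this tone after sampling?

45.85 kHz mod fs = 0.75 kHz.
0.75 kHz ≤ fs/2 = 11.275 kHz, appears at 0.75 kHz.

0.75 kHz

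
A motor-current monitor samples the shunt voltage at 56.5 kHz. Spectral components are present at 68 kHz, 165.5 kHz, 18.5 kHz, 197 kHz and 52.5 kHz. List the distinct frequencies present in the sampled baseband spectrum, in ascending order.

fs/2 = 28.25 kHz.
68 kHz mod fs = 11.5 kHz.
11.5 kHz ≤ fs/2 = 28.25 kHz, appears at 11.5 kHz.
165.5 kHz mod fs = 52.5 kHz.
52.5 kHz > fs/2 = 28.25 kHz, folds to fs − 52.5 kHz = 4 kHz.
18.5 kHz ≤ fs/2 = 28.25 kHz, passes unchanged.
197 kHz mod fs = 27.5 kHz.
27.5 kHz ≤ fs/2 = 28.25 kHz, appears at 27.5 kHz.
52.5 kHz > fs/2 = 28.25 kHz, folds to fs − 52.5 kHz = 4 kHz.
Distinct values: {4 kHz, 11.5 kHz, 18.5 kHz, 27.5 kHz}.

4 kHz, 11.5 kHz, 18.5 kHz, 27.5 kHz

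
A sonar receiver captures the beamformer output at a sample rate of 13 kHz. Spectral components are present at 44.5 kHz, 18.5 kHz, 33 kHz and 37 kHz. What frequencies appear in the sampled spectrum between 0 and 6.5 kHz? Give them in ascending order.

2 kHz, 5.5 kHz, 6 kHz

fs/2 = 6.5 kHz.
44.5 kHz mod fs = 5.5 kHz.
5.5 kHz ≤ fs/2 = 6.5 kHz, appears at 5.5 kHz.
18.5 kHz mod fs = 5.5 kHz.
5.5 kHz ≤ fs/2 = 6.5 kHz, appears at 5.5 kHz.
33 kHz mod fs = 7 kHz.
7 kHz > fs/2 = 6.5 kHz, folds to fs − 7 kHz = 6 kHz.
37 kHz mod fs = 11 kHz.
11 kHz > fs/2 = 6.5 kHz, folds to fs − 11 kHz = 2 kHz.
Distinct values: {2 kHz, 5.5 kHz, 6 kHz}.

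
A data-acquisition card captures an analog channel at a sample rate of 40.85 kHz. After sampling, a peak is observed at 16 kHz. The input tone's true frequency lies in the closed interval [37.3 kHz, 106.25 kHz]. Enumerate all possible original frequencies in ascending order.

Frequencies that alias to 16 kHz are k·fs ± 16 kHz for integer k ≥ 0.
k=0: 16 kHz.
k=1: 24.85 kHz, 56.85 kHz.
k=2: 65.7 kHz, 97.7 kHz.
k=3: 106.55 kHz, 138.55 kHz.
Within [37.3 kHz, 106.25 kHz]: 56.85 kHz, 65.7 kHz, 97.7 kHz.

56.85 kHz, 65.7 kHz, 97.7 kHz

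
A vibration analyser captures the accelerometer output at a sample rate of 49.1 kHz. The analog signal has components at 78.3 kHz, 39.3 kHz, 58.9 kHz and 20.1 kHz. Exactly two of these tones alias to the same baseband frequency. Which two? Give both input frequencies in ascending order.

fs/2 = 24.55 kHz.
78.3 kHz mod fs = 29.2 kHz.
29.2 kHz > fs/2 = 24.55 kHz, folds to fs − 29.2 kHz = 19.9 kHz.
39.3 kHz > fs/2 = 24.55 kHz, folds to fs − 39.3 kHz = 9.8 kHz.
58.9 kHz mod fs = 9.8 kHz.
9.8 kHz ≤ fs/2 = 24.55 kHz, appears at 9.8 kHz.
20.1 kHz ≤ fs/2 = 24.55 kHz, passes unchanged.
39.3 kHz and 58.9 kHz both map to 9.8 kHz.

39.3 kHz, 58.9 kHz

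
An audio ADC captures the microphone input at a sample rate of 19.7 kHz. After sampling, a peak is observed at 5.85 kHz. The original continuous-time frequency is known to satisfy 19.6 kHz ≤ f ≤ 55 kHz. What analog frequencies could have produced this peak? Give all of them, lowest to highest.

Frequencies that alias to 5.85 kHz are k·fs ± 5.85 kHz for integer k ≥ 0.
k=0: 5.85 kHz.
k=1: 13.85 kHz, 25.55 kHz.
k=2: 33.55 kHz, 45.25 kHz.
k=3: 53.25 kHz, 64.95 kHz.
k=4: 72.95 kHz, 84.65 kHz.
Within [19.6 kHz, 55 kHz]: 25.55 kHz, 33.55 kHz, 45.25 kHz, 53.25 kHz.

25.55 kHz, 33.55 kHz, 45.25 kHz, 53.25 kHz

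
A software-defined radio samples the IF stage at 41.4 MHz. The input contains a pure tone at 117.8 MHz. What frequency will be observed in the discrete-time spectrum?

117.8 MHz mod fs = 35 MHz.
35 MHz > fs/2 = 20.7 MHz, folds to fs − 35 MHz = 6.4 MHz.

6.4 MHz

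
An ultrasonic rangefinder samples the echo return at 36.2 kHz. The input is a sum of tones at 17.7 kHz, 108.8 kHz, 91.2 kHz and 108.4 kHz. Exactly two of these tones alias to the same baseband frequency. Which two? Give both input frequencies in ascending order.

fs/2 = 18.1 kHz.
17.7 kHz ≤ fs/2 = 18.1 kHz, passes unchanged.
108.8 kHz mod fs = 0.2 kHz.
0.2 kHz ≤ fs/2 = 18.1 kHz, appears at 0.2 kHz.
91.2 kHz mod fs = 18.8 kHz.
18.8 kHz > fs/2 = 18.1 kHz, folds to fs − 18.8 kHz = 17.4 kHz.
108.4 kHz mod fs = 36 kHz.
36 kHz > fs/2 = 18.1 kHz, folds to fs − 36 kHz = 0.2 kHz.
108.4 kHz and 108.8 kHz both map to 0.2 kHz.

108.4 kHz, 108.8 kHz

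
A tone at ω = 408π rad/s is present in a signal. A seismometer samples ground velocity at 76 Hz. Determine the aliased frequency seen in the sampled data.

24 Hz

ω = 408π rad/s → f = ω/(2π) = 204 Hz.
204 Hz mod fs = 52 Hz.
52 Hz > fs/2 = 38 Hz, folds to fs − 52 Hz = 24 Hz.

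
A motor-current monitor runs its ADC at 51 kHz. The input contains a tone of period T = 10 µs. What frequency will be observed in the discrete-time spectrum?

T = 10 µs → f = 1/T = 100 kHz.
100 kHz mod fs = 49 kHz.
49 kHz > fs/2 = 25.5 kHz, folds to fs − 49 kHz = 2 kHz.

2 kHz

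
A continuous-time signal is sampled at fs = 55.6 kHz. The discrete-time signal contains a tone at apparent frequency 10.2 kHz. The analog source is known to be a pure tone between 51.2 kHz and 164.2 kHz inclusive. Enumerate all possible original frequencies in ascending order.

65.8 kHz, 101 kHz, 121.4 kHz, 156.6 kHz

Frequencies that alias to 10.2 kHz are k·fs ± 10.2 kHz for integer k ≥ 0.
k=0: 10.2 kHz.
k=1: 45.4 kHz, 65.8 kHz.
k=2: 101 kHz, 121.4 kHz.
k=3: 156.6 kHz, 177 kHz.
k=4: 212.2 kHz, 232.6 kHz.
Within [51.2 kHz, 164.2 kHz]: 65.8 kHz, 101 kHz, 121.4 kHz, 156.6 kHz.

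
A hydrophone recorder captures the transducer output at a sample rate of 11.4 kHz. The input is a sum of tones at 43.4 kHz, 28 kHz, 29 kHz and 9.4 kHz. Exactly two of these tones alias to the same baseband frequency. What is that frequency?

fs/2 = 5.7 kHz.
43.4 kHz mod fs = 9.2 kHz.
9.2 kHz > fs/2 = 5.7 kHz, folds to fs − 9.2 kHz = 2.2 kHz.
28 kHz mod fs = 5.2 kHz.
5.2 kHz ≤ fs/2 = 5.7 kHz, appears at 5.2 kHz.
29 kHz mod fs = 6.2 kHz.
6.2 kHz > fs/2 = 5.7 kHz, folds to fs − 6.2 kHz = 5.2 kHz.
9.4 kHz > fs/2 = 5.7 kHz, folds to fs − 9.4 kHz = 2 kHz.
28 kHz and 29 kHz both map to 5.2 kHz.

5.2 kHz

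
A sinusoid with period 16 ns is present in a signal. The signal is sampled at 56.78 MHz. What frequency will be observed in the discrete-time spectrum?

T = 16 ns → f = 1/T = 62.5 MHz.
62.5 MHz mod fs = 5.72 MHz.
5.72 MHz ≤ fs/2 = 28.39 MHz, appears at 5.72 MHz.

5.72 MHz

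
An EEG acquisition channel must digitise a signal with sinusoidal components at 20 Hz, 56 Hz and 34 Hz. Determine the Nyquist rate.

112 Hz

Highest-frequency component: 56 Hz.
Nyquist rate = 2 × 56 Hz = 112 Hz.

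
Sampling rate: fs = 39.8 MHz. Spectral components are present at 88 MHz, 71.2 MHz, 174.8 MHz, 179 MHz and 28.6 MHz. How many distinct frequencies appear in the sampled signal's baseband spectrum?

fs/2 = 19.9 MHz.
88 MHz mod fs = 8.4 MHz.
8.4 MHz ≤ fs/2 = 19.9 MHz, appears at 8.4 MHz.
71.2 MHz mod fs = 31.4 MHz.
31.4 MHz > fs/2 = 19.9 MHz, folds to fs − 31.4 MHz = 8.4 MHz.
174.8 MHz mod fs = 15.6 MHz.
15.6 MHz ≤ fs/2 = 19.9 MHz, appears at 15.6 MHz.
179 MHz mod fs = 19.8 MHz.
19.8 MHz ≤ fs/2 = 19.9 MHz, appears at 19.8 MHz.
28.6 MHz > fs/2 = 19.9 MHz, folds to fs − 28.6 MHz = 11.2 MHz.
Distinct values: {8.4 MHz, 11.2 MHz, 15.6 MHz, 19.8 MHz} → 4.

4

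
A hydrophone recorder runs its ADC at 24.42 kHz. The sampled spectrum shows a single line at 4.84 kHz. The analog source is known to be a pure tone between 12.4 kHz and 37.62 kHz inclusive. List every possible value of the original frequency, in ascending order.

19.58 kHz, 29.26 kHz

Frequencies that alias to 4.84 kHz are k·fs ± 4.84 kHz for integer k ≥ 0.
k=0: 4.84 kHz.
k=1: 19.58 kHz, 29.26 kHz.
k=2: 44 kHz, 53.68 kHz.
Within [12.4 kHz, 37.62 kHz]: 19.58 kHz, 29.26 kHz.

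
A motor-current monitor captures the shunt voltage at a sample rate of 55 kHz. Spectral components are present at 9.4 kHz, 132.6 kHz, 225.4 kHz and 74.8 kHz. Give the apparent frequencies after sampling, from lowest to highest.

fs/2 = 27.5 kHz.
9.4 kHz ≤ fs/2 = 27.5 kHz, passes unchanged.
132.6 kHz mod fs = 22.6 kHz.
22.6 kHz ≤ fs/2 = 27.5 kHz, appears at 22.6 kHz.
225.4 kHz mod fs = 5.4 kHz.
5.4 kHz ≤ fs/2 = 27.5 kHz, appears at 5.4 kHz.
74.8 kHz mod fs = 19.8 kHz.
19.8 kHz ≤ fs/2 = 27.5 kHz, appears at 19.8 kHz.
Distinct values: {5.4 kHz, 9.4 kHz, 19.8 kHz, 22.6 kHz}.

5.4 kHz, 9.4 kHz, 19.8 kHz, 22.6 kHz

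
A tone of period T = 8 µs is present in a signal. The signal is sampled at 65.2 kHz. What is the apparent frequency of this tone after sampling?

5.4 kHz

T = 8 µs → f = 1/T = 125 kHz.
125 kHz mod fs = 59.8 kHz.
59.8 kHz > fs/2 = 32.6 kHz, folds to fs − 59.8 kHz = 5.4 kHz.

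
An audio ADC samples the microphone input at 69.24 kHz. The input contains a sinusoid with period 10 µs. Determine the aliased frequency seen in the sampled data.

T = 10 µs → f = 1/T = 100 kHz.
100 kHz mod fs = 30.76 kHz.
30.76 kHz ≤ fs/2 = 34.62 kHz, appears at 30.76 kHz.

30.76 kHz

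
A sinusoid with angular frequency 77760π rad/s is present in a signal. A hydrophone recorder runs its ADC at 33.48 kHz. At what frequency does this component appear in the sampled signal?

ω = 77760π rad/s → f = ω/(2π) = 38880 Hz = 38.88 kHz.
38.88 kHz mod fs = 5.4 kHz.
5.4 kHz ≤ fs/2 = 16.74 kHz, appears at 5.4 kHz.

5.4 kHz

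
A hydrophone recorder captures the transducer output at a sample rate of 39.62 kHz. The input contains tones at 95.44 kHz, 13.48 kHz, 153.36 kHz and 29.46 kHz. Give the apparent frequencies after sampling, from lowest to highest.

5.12 kHz, 10.16 kHz, 13.48 kHz, 16.2 kHz

fs/2 = 19.81 kHz.
95.44 kHz mod fs = 16.2 kHz.
16.2 kHz ≤ fs/2 = 19.81 kHz, appears at 16.2 kHz.
13.48 kHz ≤ fs/2 = 19.81 kHz, passes unchanged.
153.36 kHz mod fs = 34.5 kHz.
34.5 kHz > fs/2 = 19.81 kHz, folds to fs − 34.5 kHz = 5.12 kHz.
29.46 kHz > fs/2 = 19.81 kHz, folds to fs − 29.46 kHz = 10.16 kHz.
Distinct values: {5.12 kHz, 10.16 kHz, 13.48 kHz, 16.2 kHz}.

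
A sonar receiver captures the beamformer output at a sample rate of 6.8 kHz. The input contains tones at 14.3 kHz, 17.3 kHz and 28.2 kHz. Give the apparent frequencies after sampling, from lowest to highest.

fs/2 = 3.4 kHz.
14.3 kHz mod fs = 0.7 kHz.
0.7 kHz ≤ fs/2 = 3.4 kHz, appears at 0.7 kHz.
17.3 kHz mod fs = 3.7 kHz.
3.7 kHz > fs/2 = 3.4 kHz, folds to fs − 3.7 kHz = 3.1 kHz.
28.2 kHz mod fs = 1 kHz.
1 kHz ≤ fs/2 = 3.4 kHz, appears at 1 kHz.
Distinct values: {0.7 kHz, 1 kHz, 3.1 kHz}.

0.7 kHz, 1 kHz, 3.1 kHz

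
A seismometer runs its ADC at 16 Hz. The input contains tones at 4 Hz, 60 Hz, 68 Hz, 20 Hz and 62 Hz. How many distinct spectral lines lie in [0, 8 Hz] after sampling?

2

fs/2 = 8 Hz.
4 Hz ≤ fs/2 = 8 Hz, passes unchanged.
60 Hz mod fs = 12 Hz.
12 Hz > fs/2 = 8 Hz, folds to fs − 12 Hz = 4 Hz.
68 Hz mod fs = 4 Hz.
4 Hz ≤ fs/2 = 8 Hz, appears at 4 Hz.
20 Hz mod fs = 4 Hz.
4 Hz ≤ fs/2 = 8 Hz, appears at 4 Hz.
62 Hz mod fs = 14 Hz.
14 Hz > fs/2 = 8 Hz, folds to fs − 14 Hz = 2 Hz.
Distinct values: {2 Hz, 4 Hz} → 2.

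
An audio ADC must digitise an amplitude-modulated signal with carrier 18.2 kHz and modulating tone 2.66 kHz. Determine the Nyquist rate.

41.72 kHz

AM sidebands sit at fc ± fm = 15.54 kHz and 20.86 kHz.
Highest-frequency component: 20.86 kHz.
Nyquist rate = 2 × 20.86 kHz = 41.72 kHz.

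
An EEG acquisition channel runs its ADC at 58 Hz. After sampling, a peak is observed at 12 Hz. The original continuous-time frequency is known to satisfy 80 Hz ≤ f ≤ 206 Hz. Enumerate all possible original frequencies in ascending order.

Frequencies that alias to 12 Hz are k·fs ± 12 Hz for integer k ≥ 0.
k=0: 12 Hz.
k=1: 46 Hz, 70 Hz.
k=2: 104 Hz, 128 Hz.
k=3: 162 Hz, 186 Hz.
k=4: 220 Hz, 244 Hz.
Within [80 Hz, 206 Hz]: 104 Hz, 128 Hz, 162 Hz, 186 Hz.

104 Hz, 128 Hz, 162 Hz, 186 Hz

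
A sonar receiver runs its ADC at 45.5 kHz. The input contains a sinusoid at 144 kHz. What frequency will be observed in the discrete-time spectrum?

144 kHz mod fs = 7.5 kHz.
7.5 kHz ≤ fs/2 = 22.75 kHz, appears at 7.5 kHz.

7.5 kHz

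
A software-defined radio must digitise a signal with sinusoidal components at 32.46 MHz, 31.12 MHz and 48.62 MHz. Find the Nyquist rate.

Highest-frequency component: 48.62 MHz.
Nyquist rate = 2 × 48.62 MHz = 97.24 MHz.

97.24 MHz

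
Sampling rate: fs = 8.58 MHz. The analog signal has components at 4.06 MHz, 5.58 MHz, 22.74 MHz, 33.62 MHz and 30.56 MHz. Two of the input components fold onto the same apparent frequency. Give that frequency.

3 MHz

fs/2 = 4.29 MHz.
4.06 MHz ≤ fs/2 = 4.29 MHz, passes unchanged.
5.58 MHz > fs/2 = 4.29 MHz, folds to fs − 5.58 MHz = 3 MHz.
22.74 MHz mod fs = 5.58 MHz.
5.58 MHz > fs/2 = 4.29 MHz, folds to fs − 5.58 MHz = 3 MHz.
33.62 MHz mod fs = 7.88 MHz.
7.88 MHz > fs/2 = 4.29 MHz, folds to fs − 7.88 MHz = 0.7 MHz.
30.56 MHz mod fs = 4.82 MHz.
4.82 MHz > fs/2 = 4.29 MHz, folds to fs − 4.82 MHz = 3.76 MHz.
5.58 MHz and 22.74 MHz both map to 3 MHz.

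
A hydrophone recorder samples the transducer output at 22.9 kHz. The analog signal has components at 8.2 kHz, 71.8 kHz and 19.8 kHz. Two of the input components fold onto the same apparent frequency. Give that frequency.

fs/2 = 11.45 kHz.
8.2 kHz ≤ fs/2 = 11.45 kHz, passes unchanged.
71.8 kHz mod fs = 3.1 kHz.
3.1 kHz ≤ fs/2 = 11.45 kHz, appears at 3.1 kHz.
19.8 kHz > fs/2 = 11.45 kHz, folds to fs − 19.8 kHz = 3.1 kHz.
19.8 kHz and 71.8 kHz both map to 3.1 kHz.

3.1 kHz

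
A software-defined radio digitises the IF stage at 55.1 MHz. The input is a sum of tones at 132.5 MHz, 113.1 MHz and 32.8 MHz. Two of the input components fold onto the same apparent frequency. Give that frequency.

22.3 MHz

fs/2 = 27.55 MHz.
132.5 MHz mod fs = 22.3 MHz.
22.3 MHz ≤ fs/2 = 27.55 MHz, appears at 22.3 MHz.
113.1 MHz mod fs = 2.9 MHz.
2.9 MHz ≤ fs/2 = 27.55 MHz, appears at 2.9 MHz.
32.8 MHz > fs/2 = 27.55 MHz, folds to fs − 32.8 MHz = 22.3 MHz.
32.8 MHz and 132.5 MHz both map to 22.3 MHz.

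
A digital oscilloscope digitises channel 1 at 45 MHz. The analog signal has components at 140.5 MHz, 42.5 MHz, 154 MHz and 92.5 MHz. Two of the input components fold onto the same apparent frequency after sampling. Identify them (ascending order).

42.5 MHz, 92.5 MHz

fs/2 = 22.5 MHz.
140.5 MHz mod fs = 5.5 MHz.
5.5 MHz ≤ fs/2 = 22.5 MHz, appears at 5.5 MHz.
42.5 MHz > fs/2 = 22.5 MHz, folds to fs − 42.5 MHz = 2.5 MHz.
154 MHz mod fs = 19 MHz.
19 MHz ≤ fs/2 = 22.5 MHz, appears at 19 MHz.
92.5 MHz mod fs = 2.5 MHz.
2.5 MHz ≤ fs/2 = 22.5 MHz, appears at 2.5 MHz.
42.5 MHz and 92.5 MHz both map to 2.5 MHz.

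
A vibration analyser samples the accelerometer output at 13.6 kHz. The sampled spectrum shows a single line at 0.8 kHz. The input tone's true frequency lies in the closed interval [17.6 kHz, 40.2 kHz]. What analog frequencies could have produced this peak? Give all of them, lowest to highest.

Frequencies that alias to 0.8 kHz are k·fs ± 0.8 kHz for integer k ≥ 0.
k=0: 0.8 kHz.
k=1: 12.8 kHz, 14.4 kHz.
k=2: 26.4 kHz, 28 kHz.
k=3: 40 kHz, 41.6 kHz.
k=4: 53.6 kHz, 55.2 kHz.
Within [17.6 kHz, 40.2 kHz]: 26.4 kHz, 28 kHz, 40 kHz.

26.4 kHz, 28 kHz, 40 kHz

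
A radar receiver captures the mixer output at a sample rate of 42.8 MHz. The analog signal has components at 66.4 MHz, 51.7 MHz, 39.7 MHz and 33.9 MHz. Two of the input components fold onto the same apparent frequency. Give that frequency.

8.9 MHz

fs/2 = 21.4 MHz.
66.4 MHz mod fs = 23.6 MHz.
23.6 MHz > fs/2 = 21.4 MHz, folds to fs − 23.6 MHz = 19.2 MHz.
51.7 MHz mod fs = 8.9 MHz.
8.9 MHz ≤ fs/2 = 21.4 MHz, appears at 8.9 MHz.
39.7 MHz > fs/2 = 21.4 MHz, folds to fs − 39.7 MHz = 3.1 MHz.
33.9 MHz > fs/2 = 21.4 MHz, folds to fs − 33.9 MHz = 8.9 MHz.
33.9 MHz and 51.7 MHz both map to 8.9 MHz.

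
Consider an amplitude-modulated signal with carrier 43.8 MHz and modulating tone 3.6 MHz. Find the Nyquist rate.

AM sidebands sit at fc ± fm = 40.2 MHz and 47.4 MHz.
Highest-frequency component: 47.4 MHz.
Nyquist rate = 2 × 47.4 MHz = 94.8 MHz.

94.8 MHz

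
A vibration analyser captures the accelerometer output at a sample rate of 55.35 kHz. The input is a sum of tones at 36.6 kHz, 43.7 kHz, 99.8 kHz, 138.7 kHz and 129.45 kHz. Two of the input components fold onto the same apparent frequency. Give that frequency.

fs/2 = 27.675 kHz.
36.6 kHz > fs/2 = 27.675 kHz, folds to fs − 36.6 kHz = 18.75 kHz.
43.7 kHz > fs/2 = 27.675 kHz, folds to fs − 43.7 kHz = 11.65 kHz.
99.8 kHz mod fs = 44.45 kHz.
44.45 kHz > fs/2 = 27.675 kHz, folds to fs − 44.45 kHz = 10.9 kHz.
138.7 kHz mod fs = 28 kHz.
28 kHz > fs/2 = 27.675 kHz, folds to fs − 28 kHz = 27.35 kHz.
129.45 kHz mod fs = 18.75 kHz.
18.75 kHz ≤ fs/2 = 27.675 kHz, appears at 18.75 kHz.
36.6 kHz and 129.45 kHz both map to 18.75 kHz.

18.75 kHz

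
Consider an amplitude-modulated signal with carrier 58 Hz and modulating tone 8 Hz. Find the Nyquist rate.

AM sidebands sit at fc ± fm = 50 Hz and 66 Hz.
Highest-frequency component: 66 Hz.
Nyquist rate = 2 × 66 Hz = 132 Hz.

132 Hz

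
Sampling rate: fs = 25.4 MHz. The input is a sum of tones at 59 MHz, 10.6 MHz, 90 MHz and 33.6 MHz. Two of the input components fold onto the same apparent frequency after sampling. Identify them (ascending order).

fs/2 = 12.7 MHz.
59 MHz mod fs = 8.2 MHz.
8.2 MHz ≤ fs/2 = 12.7 MHz, appears at 8.2 MHz.
10.6 MHz ≤ fs/2 = 12.7 MHz, passes unchanged.
90 MHz mod fs = 13.8 MHz.
13.8 MHz > fs/2 = 12.7 MHz, folds to fs − 13.8 MHz = 11.6 MHz.
33.6 MHz mod fs = 8.2 MHz.
8.2 MHz ≤ fs/2 = 12.7 MHz, appears at 8.2 MHz.
33.6 MHz and 59 MHz both map to 8.2 MHz.

33.6 MHz, 59 MHz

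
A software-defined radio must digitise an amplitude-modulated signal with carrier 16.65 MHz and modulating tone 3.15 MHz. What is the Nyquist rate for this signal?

39.6 MHz

AM sidebands sit at fc ± fm = 13.5 MHz and 19.8 MHz.
Highest-frequency component: 19.8 MHz.
Nyquist rate = 2 × 19.8 MHz = 39.6 MHz.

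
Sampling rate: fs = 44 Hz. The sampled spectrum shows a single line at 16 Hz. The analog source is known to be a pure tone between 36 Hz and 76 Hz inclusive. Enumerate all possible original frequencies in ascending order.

Frequencies that alias to 16 Hz are k·fs ± 16 Hz for integer k ≥ 0.
k=0: 16 Hz.
k=1: 28 Hz, 60 Hz.
k=2: 72 Hz, 104 Hz.
k=3: 116 Hz, 148 Hz.
Within [36 Hz, 76 Hz]: 60 Hz, 72 Hz.

60 Hz, 72 Hz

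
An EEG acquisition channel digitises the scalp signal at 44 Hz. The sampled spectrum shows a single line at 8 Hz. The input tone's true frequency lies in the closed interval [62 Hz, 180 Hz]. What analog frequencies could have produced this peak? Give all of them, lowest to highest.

Frequencies that alias to 8 Hz are k·fs ± 8 Hz for integer k ≥ 0.
k=0: 8 Hz.
k=1: 36 Hz, 52 Hz.
k=2: 80 Hz, 96 Hz.
k=3: 124 Hz, 140 Hz.
k=4: 168 Hz, 184 Hz.
k=5: 212 Hz, 228 Hz.
Within [62 Hz, 180 Hz]: 80 Hz, 96 Hz, 124 Hz, 140 Hz, 168 Hz.

80 Hz, 96 Hz, 124 Hz, 140 Hz, 168 Hz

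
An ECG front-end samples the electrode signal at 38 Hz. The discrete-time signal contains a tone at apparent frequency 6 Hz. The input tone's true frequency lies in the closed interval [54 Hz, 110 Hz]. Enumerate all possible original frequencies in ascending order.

70 Hz, 82 Hz, 108 Hz

Frequencies that alias to 6 Hz are k·fs ± 6 Hz for integer k ≥ 0.
k=0: 6 Hz.
k=1: 32 Hz, 44 Hz.
k=2: 70 Hz, 82 Hz.
k=3: 108 Hz, 120 Hz.
k=4: 146 Hz, 158 Hz.
Within [54 Hz, 110 Hz]: 70 Hz, 82 Hz, 108 Hz.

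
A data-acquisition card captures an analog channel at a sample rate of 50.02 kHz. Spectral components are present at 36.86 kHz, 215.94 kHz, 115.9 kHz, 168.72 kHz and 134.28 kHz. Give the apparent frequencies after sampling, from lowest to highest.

13.16 kHz, 15.78 kHz, 15.86 kHz, 18.66 kHz

fs/2 = 25.01 kHz.
36.86 kHz > fs/2 = 25.01 kHz, folds to fs − 36.86 kHz = 13.16 kHz.
215.94 kHz mod fs = 15.86 kHz.
15.86 kHz ≤ fs/2 = 25.01 kHz, appears at 15.86 kHz.
115.9 kHz mod fs = 15.86 kHz.
15.86 kHz ≤ fs/2 = 25.01 kHz, appears at 15.86 kHz.
168.72 kHz mod fs = 18.66 kHz.
18.66 kHz ≤ fs/2 = 25.01 kHz, appears at 18.66 kHz.
134.28 kHz mod fs = 34.24 kHz.
34.24 kHz > fs/2 = 25.01 kHz, folds to fs − 34.24 kHz = 15.78 kHz.
Distinct values: {13.16 kHz, 15.78 kHz, 15.86 kHz, 18.66 kHz}.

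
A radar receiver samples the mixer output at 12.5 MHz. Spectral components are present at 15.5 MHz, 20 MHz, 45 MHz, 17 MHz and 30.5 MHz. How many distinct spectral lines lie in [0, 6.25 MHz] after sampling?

fs/2 = 6.25 MHz.
15.5 MHz mod fs = 3 MHz.
3 MHz ≤ fs/2 = 6.25 MHz, appears at 3 MHz.
20 MHz mod fs = 7.5 MHz.
7.5 MHz > fs/2 = 6.25 MHz, folds to fs − 7.5 MHz = 5 MHz.
45 MHz mod fs = 7.5 MHz.
7.5 MHz > fs/2 = 6.25 MHz, folds to fs − 7.5 MHz = 5 MHz.
17 MHz mod fs = 4.5 MHz.
4.5 MHz ≤ fs/2 = 6.25 MHz, appears at 4.5 MHz.
30.5 MHz mod fs = 5.5 MHz.
5.5 MHz ≤ fs/2 = 6.25 MHz, appears at 5.5 MHz.
Distinct values: {3 MHz, 4.5 MHz, 5 MHz, 5.5 MHz} → 4.

4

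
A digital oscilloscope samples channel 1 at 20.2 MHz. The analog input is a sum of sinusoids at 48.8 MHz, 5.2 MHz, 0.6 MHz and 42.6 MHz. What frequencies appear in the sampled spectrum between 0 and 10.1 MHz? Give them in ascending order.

0.6 MHz, 2.2 MHz, 5.2 MHz, 8.4 MHz

fs/2 = 10.1 MHz.
48.8 MHz mod fs = 8.4 MHz.
8.4 MHz ≤ fs/2 = 10.1 MHz, appears at 8.4 MHz.
5.2 MHz ≤ fs/2 = 10.1 MHz, passes unchanged.
0.6 MHz ≤ fs/2 = 10.1 MHz, passes unchanged.
42.6 MHz mod fs = 2.2 MHz.
2.2 MHz ≤ fs/2 = 10.1 MHz, appears at 2.2 MHz.
Distinct values: {0.6 MHz, 2.2 MHz, 5.2 MHz, 8.4 MHz}.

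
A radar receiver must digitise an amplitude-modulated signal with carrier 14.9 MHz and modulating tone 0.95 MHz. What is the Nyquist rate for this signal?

31.7 MHz

AM sidebands sit at fc ± fm = 13.95 MHz and 15.85 MHz.
Highest-frequency component: 15.85 MHz.
Nyquist rate = 2 × 15.85 MHz = 31.7 MHz.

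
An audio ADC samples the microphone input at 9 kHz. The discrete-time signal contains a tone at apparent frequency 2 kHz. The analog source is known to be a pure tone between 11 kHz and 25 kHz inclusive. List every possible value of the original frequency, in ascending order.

11 kHz, 16 kHz, 20 kHz, 25 kHz

Frequencies that alias to 2 kHz are k·fs ± 2 kHz for integer k ≥ 0.
k=0: 2 kHz.
k=1: 7 kHz, 11 kHz.
k=2: 16 kHz, 20 kHz.
k=3: 25 kHz, 29 kHz.
k=4: 34 kHz, 38 kHz.
Within [11 kHz, 25 kHz]: 11 kHz, 16 kHz, 20 kHz, 25 kHz.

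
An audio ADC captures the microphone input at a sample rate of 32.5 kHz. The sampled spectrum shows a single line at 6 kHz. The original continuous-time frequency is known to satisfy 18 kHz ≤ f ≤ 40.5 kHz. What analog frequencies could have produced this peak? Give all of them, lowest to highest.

26.5 kHz, 38.5 kHz

Frequencies that alias to 6 kHz are k·fs ± 6 kHz for integer k ≥ 0.
k=0: 6 kHz.
k=1: 26.5 kHz, 38.5 kHz.
k=2: 59 kHz, 71 kHz.
Within [18 kHz, 40.5 kHz]: 26.5 kHz, 38.5 kHz.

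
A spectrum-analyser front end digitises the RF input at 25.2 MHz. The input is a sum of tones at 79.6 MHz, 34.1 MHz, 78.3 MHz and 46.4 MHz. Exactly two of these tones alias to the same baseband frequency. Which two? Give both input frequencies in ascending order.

46.4 MHz, 79.6 MHz

fs/2 = 12.6 MHz.
79.6 MHz mod fs = 4 MHz.
4 MHz ≤ fs/2 = 12.6 MHz, appears at 4 MHz.
34.1 MHz mod fs = 8.9 MHz.
8.9 MHz ≤ fs/2 = 12.6 MHz, appears at 8.9 MHz.
78.3 MHz mod fs = 2.7 MHz.
2.7 MHz ≤ fs/2 = 12.6 MHz, appears at 2.7 MHz.
46.4 MHz mod fs = 21.2 MHz.
21.2 MHz > fs/2 = 12.6 MHz, folds to fs − 21.2 MHz = 4 MHz.
46.4 MHz and 79.6 MHz both map to 4 MHz.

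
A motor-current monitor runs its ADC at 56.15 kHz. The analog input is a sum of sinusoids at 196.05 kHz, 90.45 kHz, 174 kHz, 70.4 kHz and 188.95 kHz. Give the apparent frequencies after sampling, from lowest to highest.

5.55 kHz, 14.25 kHz, 20.5 kHz, 21.85 kHz, 27.6 kHz

fs/2 = 28.075 kHz.
196.05 kHz mod fs = 27.6 kHz.
27.6 kHz ≤ fs/2 = 28.075 kHz, appears at 27.6 kHz.
90.45 kHz mod fs = 34.3 kHz.
34.3 kHz > fs/2 = 28.075 kHz, folds to fs − 34.3 kHz = 21.85 kHz.
174 kHz mod fs = 5.55 kHz.
5.55 kHz ≤ fs/2 = 28.075 kHz, appears at 5.55 kHz.
70.4 kHz mod fs = 14.25 kHz.
14.25 kHz ≤ fs/2 = 28.075 kHz, appears at 14.25 kHz.
188.95 kHz mod fs = 20.5 kHz.
20.5 kHz ≤ fs/2 = 28.075 kHz, appears at 20.5 kHz.
Distinct values: {5.55 kHz, 14.25 kHz, 20.5 kHz, 21.85 kHz, 27.6 kHz}.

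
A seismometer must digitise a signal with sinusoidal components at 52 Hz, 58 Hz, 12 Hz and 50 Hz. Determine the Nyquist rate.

Highest-frequency component: 58 Hz.
Nyquist rate = 2 × 58 Hz = 116 Hz.

116 Hz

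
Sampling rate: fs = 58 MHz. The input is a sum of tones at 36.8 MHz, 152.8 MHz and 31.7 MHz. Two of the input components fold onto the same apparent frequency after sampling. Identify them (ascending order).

36.8 MHz, 152.8 MHz

fs/2 = 29 MHz.
36.8 MHz > fs/2 = 29 MHz, folds to fs − 36.8 MHz = 21.2 MHz.
152.8 MHz mod fs = 36.8 MHz.
36.8 MHz > fs/2 = 29 MHz, folds to fs − 36.8 MHz = 21.2 MHz.
31.7 MHz > fs/2 = 29 MHz, folds to fs − 31.7 MHz = 26.3 MHz.
36.8 MHz and 152.8 MHz both map to 21.2 MHz.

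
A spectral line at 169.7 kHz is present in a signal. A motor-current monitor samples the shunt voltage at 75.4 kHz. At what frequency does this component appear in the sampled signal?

169.7 kHz mod fs = 18.9 kHz.
18.9 kHz ≤ fs/2 = 37.7 kHz, appears at 18.9 kHz.

18.9 kHz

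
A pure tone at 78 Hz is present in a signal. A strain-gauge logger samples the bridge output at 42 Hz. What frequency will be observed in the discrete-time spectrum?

78 Hz mod fs = 36 Hz.
36 Hz > fs/2 = 21 Hz, folds to fs − 36 Hz = 6 Hz.

6 Hz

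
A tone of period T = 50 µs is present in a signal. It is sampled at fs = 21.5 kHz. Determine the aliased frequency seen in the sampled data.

1.5 kHz

T = 50 µs → f = 1/T = 20 kHz.
20 kHz > fs/2 = 10.75 kHz, folds to fs − 20 kHz = 1.5 kHz.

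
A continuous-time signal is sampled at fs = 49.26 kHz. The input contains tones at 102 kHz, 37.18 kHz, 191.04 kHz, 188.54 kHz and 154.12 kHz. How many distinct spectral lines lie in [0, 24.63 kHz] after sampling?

fs/2 = 24.63 kHz.
102 kHz mod fs = 3.48 kHz.
3.48 kHz ≤ fs/2 = 24.63 kHz, appears at 3.48 kHz.
37.18 kHz > fs/2 = 24.63 kHz, folds to fs − 37.18 kHz = 12.08 kHz.
191.04 kHz mod fs = 43.26 kHz.
43.26 kHz > fs/2 = 24.63 kHz, folds to fs − 43.26 kHz = 6 kHz.
188.54 kHz mod fs = 40.76 kHz.
40.76 kHz > fs/2 = 24.63 kHz, folds to fs − 40.76 kHz = 8.5 kHz.
154.12 kHz mod fs = 6.34 kHz.
6.34 kHz ≤ fs/2 = 24.63 kHz, appears at 6.34 kHz.
Distinct values: {3.48 kHz, 6 kHz, 6.34 kHz, 8.5 kHz, 12.08 kHz} → 5.

5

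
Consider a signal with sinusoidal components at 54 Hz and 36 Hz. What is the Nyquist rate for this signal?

108 Hz

Highest-frequency component: 54 Hz.
Nyquist rate = 2 × 54 Hz = 108 Hz.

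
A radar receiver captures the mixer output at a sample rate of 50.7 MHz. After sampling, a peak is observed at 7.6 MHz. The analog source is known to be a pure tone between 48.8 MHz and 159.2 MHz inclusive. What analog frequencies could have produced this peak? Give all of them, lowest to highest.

Frequencies that alias to 7.6 MHz are k·fs ± 7.6 MHz for integer k ≥ 0.
k=0: 7.6 MHz.
k=1: 43.1 MHz, 58.3 MHz.
k=2: 93.8 MHz, 109 MHz.
k=3: 144.5 MHz, 159.7 MHz.
k=4: 195.2 MHz, 210.4 MHz.
Within [48.8 MHz, 159.2 MHz]: 58.3 MHz, 93.8 MHz, 109 MHz, 144.5 MHz.

58.3 MHz, 93.8 MHz, 109 MHz, 144.5 MHz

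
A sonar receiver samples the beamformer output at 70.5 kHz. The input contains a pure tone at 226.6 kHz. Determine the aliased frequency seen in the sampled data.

226.6 kHz mod fs = 15.1 kHz.
15.1 kHz ≤ fs/2 = 35.25 kHz, appears at 15.1 kHz.

15.1 kHz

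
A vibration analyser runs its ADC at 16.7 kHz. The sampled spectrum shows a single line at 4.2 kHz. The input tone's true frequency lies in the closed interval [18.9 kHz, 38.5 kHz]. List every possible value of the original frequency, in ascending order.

20.9 kHz, 29.2 kHz, 37.6 kHz

Frequencies that alias to 4.2 kHz are k·fs ± 4.2 kHz for integer k ≥ 0.
k=0: 4.2 kHz.
k=1: 12.5 kHz, 20.9 kHz.
k=2: 29.2 kHz, 37.6 kHz.
k=3: 45.9 kHz, 54.3 kHz.
Within [18.9 kHz, 38.5 kHz]: 20.9 kHz, 29.2 kHz, 37.6 kHz.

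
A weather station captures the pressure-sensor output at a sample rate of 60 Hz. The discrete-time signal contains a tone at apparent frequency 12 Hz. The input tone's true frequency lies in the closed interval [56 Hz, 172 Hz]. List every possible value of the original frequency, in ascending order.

72 Hz, 108 Hz, 132 Hz, 168 Hz

Frequencies that alias to 12 Hz are k·fs ± 12 Hz for integer k ≥ 0.
k=0: 12 Hz.
k=1: 48 Hz, 72 Hz.
k=2: 108 Hz, 132 Hz.
k=3: 168 Hz, 192 Hz.
k=4: 228 Hz, 252 Hz.
Within [56 Hz, 172 Hz]: 72 Hz, 108 Hz, 132 Hz, 168 Hz.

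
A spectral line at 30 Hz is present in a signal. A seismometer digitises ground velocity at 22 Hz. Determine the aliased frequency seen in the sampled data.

8 Hz

30 Hz mod fs = 8 Hz.
8 Hz ≤ fs/2 = 11 Hz, appears at 8 Hz.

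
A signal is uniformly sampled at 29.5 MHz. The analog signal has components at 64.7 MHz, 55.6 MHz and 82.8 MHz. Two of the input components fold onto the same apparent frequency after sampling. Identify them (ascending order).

fs/2 = 14.75 MHz.
64.7 MHz mod fs = 5.7 MHz.
5.7 MHz ≤ fs/2 = 14.75 MHz, appears at 5.7 MHz.
55.6 MHz mod fs = 26.1 MHz.
26.1 MHz > fs/2 = 14.75 MHz, folds to fs − 26.1 MHz = 3.4 MHz.
82.8 MHz mod fs = 23.8 MHz.
23.8 MHz > fs/2 = 14.75 MHz, folds to fs − 23.8 MHz = 5.7 MHz.
64.7 MHz and 82.8 MHz both map to 5.7 MHz.

64.7 MHz, 82.8 MHz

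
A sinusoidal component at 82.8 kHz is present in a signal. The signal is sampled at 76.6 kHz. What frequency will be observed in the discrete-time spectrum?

6.2 kHz

82.8 kHz mod fs = 6.2 kHz.
6.2 kHz ≤ fs/2 = 38.3 kHz, appears at 6.2 kHz.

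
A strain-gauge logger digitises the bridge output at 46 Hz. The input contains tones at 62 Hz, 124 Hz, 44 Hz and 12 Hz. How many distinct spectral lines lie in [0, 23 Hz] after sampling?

fs/2 = 23 Hz.
62 Hz mod fs = 16 Hz.
16 Hz ≤ fs/2 = 23 Hz, appears at 16 Hz.
124 Hz mod fs = 32 Hz.
32 Hz > fs/2 = 23 Hz, folds to fs − 32 Hz = 14 Hz.
44 Hz > fs/2 = 23 Hz, folds to fs − 44 Hz = 2 Hz.
12 Hz ≤ fs/2 = 23 Hz, passes unchanged.
Distinct values: {2 Hz, 12 Hz, 14 Hz, 16 Hz} → 4.

4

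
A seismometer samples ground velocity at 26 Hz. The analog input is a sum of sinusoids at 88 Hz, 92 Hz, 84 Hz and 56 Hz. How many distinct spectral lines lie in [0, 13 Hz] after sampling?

fs/2 = 13 Hz.
88 Hz mod fs = 10 Hz.
10 Hz ≤ fs/2 = 13 Hz, appears at 10 Hz.
92 Hz mod fs = 14 Hz.
14 Hz > fs/2 = 13 Hz, folds to fs − 14 Hz = 12 Hz.
84 Hz mod fs = 6 Hz.
6 Hz ≤ fs/2 = 13 Hz, appears at 6 Hz.
56 Hz mod fs = 4 Hz.
4 Hz ≤ fs/2 = 13 Hz, appears at 4 Hz.
Distinct values: {4 Hz, 6 Hz, 10 Hz, 12 Hz} → 4.

4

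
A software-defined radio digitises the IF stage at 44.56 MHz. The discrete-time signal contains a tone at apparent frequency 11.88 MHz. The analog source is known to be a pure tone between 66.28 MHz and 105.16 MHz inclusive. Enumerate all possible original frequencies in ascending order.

Frequencies that alias to 11.88 MHz are k·fs ± 11.88 MHz for integer k ≥ 0.
k=0: 11.88 MHz.
k=1: 32.68 MHz, 56.44 MHz.
k=2: 77.24 MHz, 101 MHz.
k=3: 121.8 MHz, 145.56 MHz.
Within [66.28 MHz, 105.16 MHz]: 77.24 MHz, 101 MHz.

77.24 MHz, 101 MHz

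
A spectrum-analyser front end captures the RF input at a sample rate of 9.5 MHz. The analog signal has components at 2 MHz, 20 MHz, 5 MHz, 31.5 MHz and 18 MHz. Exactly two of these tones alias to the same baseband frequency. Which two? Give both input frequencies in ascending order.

fs/2 = 4.75 MHz.
2 MHz ≤ fs/2 = 4.75 MHz, passes unchanged.
20 MHz mod fs = 1 MHz.
1 MHz ≤ fs/2 = 4.75 MHz, appears at 1 MHz.
5 MHz > fs/2 = 4.75 MHz, folds to fs − 5 MHz = 4.5 MHz.
31.5 MHz mod fs = 3 MHz.
3 MHz ≤ fs/2 = 4.75 MHz, appears at 3 MHz.
18 MHz mod fs = 8.5 MHz.
8.5 MHz > fs/2 = 4.75 MHz, folds to fs − 8.5 MHz = 1 MHz.
18 MHz and 20 MHz both map to 1 MHz.

18 MHz, 20 MHz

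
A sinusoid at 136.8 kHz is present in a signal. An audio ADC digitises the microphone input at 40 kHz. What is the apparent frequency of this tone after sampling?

136.8 kHz mod fs = 16.8 kHz.
16.8 kHz ≤ fs/2 = 20 kHz, appears at 16.8 kHz.

16.8 kHz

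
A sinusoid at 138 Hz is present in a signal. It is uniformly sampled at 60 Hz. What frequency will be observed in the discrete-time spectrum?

138 Hz mod fs = 18 Hz.
18 Hz ≤ fs/2 = 30 Hz, appears at 18 Hz.

18 Hz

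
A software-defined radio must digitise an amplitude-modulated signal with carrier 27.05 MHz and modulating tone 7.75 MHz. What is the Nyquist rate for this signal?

AM sidebands sit at fc ± fm = 19.3 MHz and 34.8 MHz.
Highest-frequency component: 34.8 MHz.
Nyquist rate = 2 × 34.8 MHz = 69.6 MHz.

69.6 MHz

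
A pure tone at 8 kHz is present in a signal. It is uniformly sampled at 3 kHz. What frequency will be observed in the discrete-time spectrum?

8 kHz mod fs = 2 kHz.
2 kHz > fs/2 = 1.5 kHz, folds to fs − 2 kHz = 1 kHz.

1 kHz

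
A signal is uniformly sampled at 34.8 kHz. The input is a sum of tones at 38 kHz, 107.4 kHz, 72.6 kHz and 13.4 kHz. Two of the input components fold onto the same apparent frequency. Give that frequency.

3 kHz

fs/2 = 17.4 kHz.
38 kHz mod fs = 3.2 kHz.
3.2 kHz ≤ fs/2 = 17.4 kHz, appears at 3.2 kHz.
107.4 kHz mod fs = 3 kHz.
3 kHz ≤ fs/2 = 17.4 kHz, appears at 3 kHz.
72.6 kHz mod fs = 3 kHz.
3 kHz ≤ fs/2 = 17.4 kHz, appears at 3 kHz.
13.4 kHz ≤ fs/2 = 17.4 kHz, passes unchanged.
72.6 kHz and 107.4 kHz both map to 3 kHz.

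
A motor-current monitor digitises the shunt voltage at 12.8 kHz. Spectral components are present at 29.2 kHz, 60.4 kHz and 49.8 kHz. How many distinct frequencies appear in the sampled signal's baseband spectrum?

fs/2 = 6.4 kHz.
29.2 kHz mod fs = 3.6 kHz.
3.6 kHz ≤ fs/2 = 6.4 kHz, appears at 3.6 kHz.
60.4 kHz mod fs = 9.2 kHz.
9.2 kHz > fs/2 = 6.4 kHz, folds to fs − 9.2 kHz = 3.6 kHz.
49.8 kHz mod fs = 11.4 kHz.
11.4 kHz > fs/2 = 6.4 kHz, folds to fs − 11.4 kHz = 1.4 kHz.
Distinct values: {1.4 kHz, 3.6 kHz} → 2.

2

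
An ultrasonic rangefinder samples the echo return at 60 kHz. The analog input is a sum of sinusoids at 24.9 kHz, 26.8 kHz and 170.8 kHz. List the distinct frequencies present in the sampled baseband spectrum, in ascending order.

fs/2 = 30 kHz.
24.9 kHz ≤ fs/2 = 30 kHz, passes unchanged.
26.8 kHz ≤ fs/2 = 30 kHz, passes unchanged.
170.8 kHz mod fs = 50.8 kHz.
50.8 kHz > fs/2 = 30 kHz, folds to fs − 50.8 kHz = 9.2 kHz.
Distinct values: {9.2 kHz, 24.9 kHz, 26.8 kHz}.

9.2 kHz, 24.9 kHz, 26.8 kHz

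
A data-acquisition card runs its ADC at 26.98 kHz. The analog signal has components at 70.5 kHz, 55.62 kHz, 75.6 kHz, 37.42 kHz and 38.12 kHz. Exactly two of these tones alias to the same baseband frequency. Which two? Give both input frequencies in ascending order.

fs/2 = 13.49 kHz.
70.5 kHz mod fs = 16.54 kHz.
16.54 kHz > fs/2 = 13.49 kHz, folds to fs − 16.54 kHz = 10.44 kHz.
55.62 kHz mod fs = 1.66 kHz.
1.66 kHz ≤ fs/2 = 13.49 kHz, appears at 1.66 kHz.
75.6 kHz mod fs = 21.64 kHz.
21.64 kHz > fs/2 = 13.49 kHz, folds to fs − 21.64 kHz = 5.34 kHz.
37.42 kHz mod fs = 10.44 kHz.
10.44 kHz ≤ fs/2 = 13.49 kHz, appears at 10.44 kHz.
38.12 kHz mod fs = 11.14 kHz.
11.14 kHz ≤ fs/2 = 13.49 kHz, appears at 11.14 kHz.
37.42 kHz and 70.5 kHz both map to 10.44 kHz.

37.42 kHz, 70.5 kHz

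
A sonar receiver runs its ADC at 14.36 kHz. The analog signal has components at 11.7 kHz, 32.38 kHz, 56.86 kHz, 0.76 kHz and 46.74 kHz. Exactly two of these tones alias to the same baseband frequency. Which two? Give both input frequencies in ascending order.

32.38 kHz, 46.74 kHz

fs/2 = 7.18 kHz.
11.7 kHz > fs/2 = 7.18 kHz, folds to fs − 11.7 kHz = 2.66 kHz.
32.38 kHz mod fs = 3.66 kHz.
3.66 kHz ≤ fs/2 = 7.18 kHz, appears at 3.66 kHz.
56.86 kHz mod fs = 13.78 kHz.
13.78 kHz > fs/2 = 7.18 kHz, folds to fs − 13.78 kHz = 0.58 kHz.
0.76 kHz ≤ fs/2 = 7.18 kHz, passes unchanged.
46.74 kHz mod fs = 3.66 kHz.
3.66 kHz ≤ fs/2 = 7.18 kHz, appears at 3.66 kHz.
32.38 kHz and 46.74 kHz both map to 3.66 kHz.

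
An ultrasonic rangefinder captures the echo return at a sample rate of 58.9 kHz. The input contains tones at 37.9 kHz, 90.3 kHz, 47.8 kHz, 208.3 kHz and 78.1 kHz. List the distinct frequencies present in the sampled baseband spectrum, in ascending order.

11.1 kHz, 19.2 kHz, 21 kHz, 27.3 kHz, 27.5 kHz

fs/2 = 29.45 kHz.
37.9 kHz > fs/2 = 29.45 kHz, folds to fs − 37.9 kHz = 21 kHz.
90.3 kHz mod fs = 31.4 kHz.
31.4 kHz > fs/2 = 29.45 kHz, folds to fs − 31.4 kHz = 27.5 kHz.
47.8 kHz > fs/2 = 29.45 kHz, folds to fs − 47.8 kHz = 11.1 kHz.
208.3 kHz mod fs = 31.6 kHz.
31.6 kHz > fs/2 = 29.45 kHz, folds to fs − 31.6 kHz = 27.3 kHz.
78.1 kHz mod fs = 19.2 kHz.
19.2 kHz ≤ fs/2 = 29.45 kHz, appears at 19.2 kHz.
Distinct values: {11.1 kHz, 19.2 kHz, 21 kHz, 27.3 kHz, 27.5 kHz}.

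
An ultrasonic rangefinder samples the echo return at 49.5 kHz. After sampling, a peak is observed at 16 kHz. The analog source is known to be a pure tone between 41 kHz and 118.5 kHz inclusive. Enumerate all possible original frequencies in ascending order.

65.5 kHz, 83 kHz, 115 kHz

Frequencies that alias to 16 kHz are k·fs ± 16 kHz for integer k ≥ 0.
k=0: 16 kHz.
k=1: 33.5 kHz, 65.5 kHz.
k=2: 83 kHz, 115 kHz.
k=3: 132.5 kHz, 164.5 kHz.
Within [41 kHz, 118.5 kHz]: 65.5 kHz, 83 kHz, 115 kHz.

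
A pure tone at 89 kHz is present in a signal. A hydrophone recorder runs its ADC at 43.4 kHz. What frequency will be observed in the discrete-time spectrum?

89 kHz mod fs = 2.2 kHz.
2.2 kHz ≤ fs/2 = 21.7 kHz, appears at 2.2 kHz.

2.2 kHz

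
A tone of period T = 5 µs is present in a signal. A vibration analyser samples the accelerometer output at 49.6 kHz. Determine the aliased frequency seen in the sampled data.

T = 5 µs → f = 1/T = 200 kHz.
200 kHz mod fs = 1.6 kHz.
1.6 kHz ≤ fs/2 = 24.8 kHz, appears at 1.6 kHz.

1.6 kHz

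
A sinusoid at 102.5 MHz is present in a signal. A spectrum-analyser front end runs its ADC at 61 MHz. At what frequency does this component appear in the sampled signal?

102.5 MHz mod fs = 41.5 MHz.
41.5 MHz > fs/2 = 30.5 MHz, folds to fs − 41.5 MHz = 19.5 MHz.

19.5 MHz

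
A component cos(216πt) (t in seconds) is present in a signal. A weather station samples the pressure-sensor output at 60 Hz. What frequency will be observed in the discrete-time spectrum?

12 Hz

ω = 216π rad/s → f = ω/(2π) = 108 Hz.
108 Hz mod fs = 48 Hz.
48 Hz > fs/2 = 30 Hz, folds to fs − 48 Hz = 12 Hz.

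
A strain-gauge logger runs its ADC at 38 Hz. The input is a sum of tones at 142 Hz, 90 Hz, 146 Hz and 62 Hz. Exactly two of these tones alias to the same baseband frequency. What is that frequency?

fs/2 = 19 Hz.
142 Hz mod fs = 28 Hz.
28 Hz > fs/2 = 19 Hz, folds to fs − 28 Hz = 10 Hz.
90 Hz mod fs = 14 Hz.
14 Hz ≤ fs/2 = 19 Hz, appears at 14 Hz.
146 Hz mod fs = 32 Hz.
32 Hz > fs/2 = 19 Hz, folds to fs − 32 Hz = 6 Hz.
62 Hz mod fs = 24 Hz.
24 Hz > fs/2 = 19 Hz, folds to fs − 24 Hz = 14 Hz.
62 Hz and 90 Hz both map to 14 Hz.

14 Hz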